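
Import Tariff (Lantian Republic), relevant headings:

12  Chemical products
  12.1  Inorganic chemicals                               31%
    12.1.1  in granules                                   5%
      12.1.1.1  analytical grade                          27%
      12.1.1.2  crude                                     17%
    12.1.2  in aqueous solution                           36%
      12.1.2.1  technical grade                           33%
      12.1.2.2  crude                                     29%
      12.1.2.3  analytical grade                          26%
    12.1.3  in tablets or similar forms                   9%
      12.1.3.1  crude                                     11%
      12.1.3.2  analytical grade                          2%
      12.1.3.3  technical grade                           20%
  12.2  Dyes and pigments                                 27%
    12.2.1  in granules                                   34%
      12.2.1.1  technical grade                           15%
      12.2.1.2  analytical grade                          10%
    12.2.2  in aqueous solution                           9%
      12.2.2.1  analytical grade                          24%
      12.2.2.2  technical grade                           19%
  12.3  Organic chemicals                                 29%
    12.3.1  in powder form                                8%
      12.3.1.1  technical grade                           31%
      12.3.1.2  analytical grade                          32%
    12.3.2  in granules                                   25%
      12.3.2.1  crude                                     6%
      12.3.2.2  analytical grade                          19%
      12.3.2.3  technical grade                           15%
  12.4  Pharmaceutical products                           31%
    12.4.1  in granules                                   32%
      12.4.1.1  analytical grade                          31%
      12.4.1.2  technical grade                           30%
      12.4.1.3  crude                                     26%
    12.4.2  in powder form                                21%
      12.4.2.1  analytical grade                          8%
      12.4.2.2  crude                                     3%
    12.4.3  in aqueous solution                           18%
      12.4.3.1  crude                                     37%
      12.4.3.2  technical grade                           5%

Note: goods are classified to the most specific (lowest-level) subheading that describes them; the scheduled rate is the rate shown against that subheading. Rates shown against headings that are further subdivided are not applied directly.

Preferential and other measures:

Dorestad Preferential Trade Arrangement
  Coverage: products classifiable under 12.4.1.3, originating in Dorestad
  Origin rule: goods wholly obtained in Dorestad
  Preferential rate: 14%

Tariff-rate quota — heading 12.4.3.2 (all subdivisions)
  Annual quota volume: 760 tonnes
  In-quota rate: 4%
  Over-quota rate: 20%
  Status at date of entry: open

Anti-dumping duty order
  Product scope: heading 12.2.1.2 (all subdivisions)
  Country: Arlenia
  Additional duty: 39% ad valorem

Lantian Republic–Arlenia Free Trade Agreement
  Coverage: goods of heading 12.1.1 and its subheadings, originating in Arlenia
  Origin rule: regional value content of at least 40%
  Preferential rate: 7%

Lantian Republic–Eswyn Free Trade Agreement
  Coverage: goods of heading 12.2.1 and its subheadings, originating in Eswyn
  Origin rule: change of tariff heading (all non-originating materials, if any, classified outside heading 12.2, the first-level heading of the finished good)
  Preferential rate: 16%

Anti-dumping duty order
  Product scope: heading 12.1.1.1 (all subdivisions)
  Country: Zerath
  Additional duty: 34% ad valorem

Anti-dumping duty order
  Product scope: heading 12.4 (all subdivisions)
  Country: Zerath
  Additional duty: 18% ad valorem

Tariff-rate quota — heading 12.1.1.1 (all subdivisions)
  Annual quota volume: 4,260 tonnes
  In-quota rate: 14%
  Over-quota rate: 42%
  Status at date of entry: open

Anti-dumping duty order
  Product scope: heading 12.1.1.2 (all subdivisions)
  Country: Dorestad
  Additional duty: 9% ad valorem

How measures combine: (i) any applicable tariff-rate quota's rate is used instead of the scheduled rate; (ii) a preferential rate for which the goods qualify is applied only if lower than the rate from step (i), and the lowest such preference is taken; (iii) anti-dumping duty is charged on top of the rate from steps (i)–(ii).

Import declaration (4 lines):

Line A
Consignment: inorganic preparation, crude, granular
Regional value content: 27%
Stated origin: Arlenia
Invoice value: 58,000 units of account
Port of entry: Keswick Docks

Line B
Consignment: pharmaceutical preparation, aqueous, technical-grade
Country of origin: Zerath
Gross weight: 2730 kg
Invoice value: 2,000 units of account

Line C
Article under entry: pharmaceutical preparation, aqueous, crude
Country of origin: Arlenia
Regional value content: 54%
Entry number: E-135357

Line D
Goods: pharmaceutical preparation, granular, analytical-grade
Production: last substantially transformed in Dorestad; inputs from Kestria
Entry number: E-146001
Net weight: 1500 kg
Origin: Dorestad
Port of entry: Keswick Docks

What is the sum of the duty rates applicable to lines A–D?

107%

Line A: inorganic → 12.1; granular → 12.1.1; crude → 12.1.1.2. Scheduled 17%. Arlenia agreement on 12.1.1: RVC < 40%. → 17%.
Line B: pharmaceutical → 12.4; aqueous → 12.4.3; technical-grade → 12.4.3.2. Scheduled 5%. quota on 12.4.3.2 open → in-quota 4%; anti-dumping (Zerath, 12.4): +18%; total 4% + 18% = 22%. → 22%.
Line C: pharmaceutical → 12.4; aqueous → 12.4.3; crude → 12.4.3.1. Scheduled 37%. Arlenia agreement on 12.1.1: 12.4.3.1 not covered. → 37%.
Line D: pharmaceutical → 12.4; granular → 12.4.1; analytical-grade → 12.4.1.1. Scheduled 31%. Dorestad agreement on 12.4.1.3: 12.4.1.1 not covered. → 31%.
Sum: 17% + 22% + 37% + 31% = 107%.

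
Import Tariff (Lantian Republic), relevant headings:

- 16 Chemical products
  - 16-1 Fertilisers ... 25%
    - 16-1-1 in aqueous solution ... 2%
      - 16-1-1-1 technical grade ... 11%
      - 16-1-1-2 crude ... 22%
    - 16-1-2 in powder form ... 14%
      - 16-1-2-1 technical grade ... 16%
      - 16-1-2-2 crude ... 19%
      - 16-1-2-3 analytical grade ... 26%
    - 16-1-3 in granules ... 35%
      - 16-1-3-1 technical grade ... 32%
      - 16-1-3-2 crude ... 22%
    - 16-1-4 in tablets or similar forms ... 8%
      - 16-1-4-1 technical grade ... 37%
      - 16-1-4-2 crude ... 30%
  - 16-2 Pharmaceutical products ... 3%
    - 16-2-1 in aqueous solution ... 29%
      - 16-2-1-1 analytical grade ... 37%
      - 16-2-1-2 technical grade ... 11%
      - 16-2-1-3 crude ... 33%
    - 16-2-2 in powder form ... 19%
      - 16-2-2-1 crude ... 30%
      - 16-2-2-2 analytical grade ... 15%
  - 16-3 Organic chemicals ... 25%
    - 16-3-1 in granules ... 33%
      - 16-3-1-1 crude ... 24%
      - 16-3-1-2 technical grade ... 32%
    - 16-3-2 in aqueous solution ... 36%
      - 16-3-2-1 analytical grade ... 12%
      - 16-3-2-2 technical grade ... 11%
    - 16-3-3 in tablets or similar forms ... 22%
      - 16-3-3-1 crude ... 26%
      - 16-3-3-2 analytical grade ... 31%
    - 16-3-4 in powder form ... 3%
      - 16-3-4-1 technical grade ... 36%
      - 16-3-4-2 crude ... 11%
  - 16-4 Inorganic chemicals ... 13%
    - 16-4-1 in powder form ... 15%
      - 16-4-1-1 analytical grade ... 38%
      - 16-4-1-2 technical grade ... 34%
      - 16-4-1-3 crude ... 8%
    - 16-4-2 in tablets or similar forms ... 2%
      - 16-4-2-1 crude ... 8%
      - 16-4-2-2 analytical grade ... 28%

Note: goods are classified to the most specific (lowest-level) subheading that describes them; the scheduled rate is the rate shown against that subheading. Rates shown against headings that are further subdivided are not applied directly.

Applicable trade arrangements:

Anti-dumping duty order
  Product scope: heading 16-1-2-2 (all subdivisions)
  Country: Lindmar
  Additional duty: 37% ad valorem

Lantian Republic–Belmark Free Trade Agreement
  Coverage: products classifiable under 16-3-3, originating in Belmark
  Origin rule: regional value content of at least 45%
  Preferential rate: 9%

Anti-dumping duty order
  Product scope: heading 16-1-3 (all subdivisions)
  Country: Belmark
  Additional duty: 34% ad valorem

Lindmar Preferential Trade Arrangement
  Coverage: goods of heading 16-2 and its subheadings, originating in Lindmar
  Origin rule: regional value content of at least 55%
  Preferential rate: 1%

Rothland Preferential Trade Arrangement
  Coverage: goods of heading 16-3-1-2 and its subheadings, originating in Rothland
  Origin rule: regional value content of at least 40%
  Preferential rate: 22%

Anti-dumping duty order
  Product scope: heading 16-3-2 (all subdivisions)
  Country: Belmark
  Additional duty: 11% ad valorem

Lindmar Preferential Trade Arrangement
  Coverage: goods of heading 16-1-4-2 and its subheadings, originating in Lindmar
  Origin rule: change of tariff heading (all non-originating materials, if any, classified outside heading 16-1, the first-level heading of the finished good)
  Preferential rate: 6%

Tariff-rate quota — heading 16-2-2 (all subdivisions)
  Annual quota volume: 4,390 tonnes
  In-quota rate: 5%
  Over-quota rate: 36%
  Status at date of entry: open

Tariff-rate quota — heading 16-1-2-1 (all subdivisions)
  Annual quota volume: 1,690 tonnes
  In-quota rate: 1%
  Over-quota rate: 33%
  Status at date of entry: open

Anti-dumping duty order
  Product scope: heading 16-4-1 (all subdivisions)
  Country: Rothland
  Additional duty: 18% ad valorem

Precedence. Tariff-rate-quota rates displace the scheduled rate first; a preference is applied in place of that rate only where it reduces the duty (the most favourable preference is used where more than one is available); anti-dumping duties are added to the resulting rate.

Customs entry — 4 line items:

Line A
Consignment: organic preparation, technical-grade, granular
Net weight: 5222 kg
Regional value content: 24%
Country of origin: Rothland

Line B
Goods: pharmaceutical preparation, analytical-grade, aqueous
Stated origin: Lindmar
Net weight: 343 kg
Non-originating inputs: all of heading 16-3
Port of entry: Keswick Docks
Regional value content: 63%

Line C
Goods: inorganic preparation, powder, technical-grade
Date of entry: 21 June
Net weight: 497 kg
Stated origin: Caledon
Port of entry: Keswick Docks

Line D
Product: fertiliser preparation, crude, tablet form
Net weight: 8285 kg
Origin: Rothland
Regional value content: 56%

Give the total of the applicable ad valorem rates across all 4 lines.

Line A: organic → 16-3; granular → 16-3-1; technical-grade → 16-3-1-2. Scheduled 32%. Rothland agreement on 16-3-1-2: RVC < 40%. → 32%.
Line B: pharmaceutical → 16-2; aqueous → 16-2-1; analytical-grade → 16-2-1-1. Scheduled 37%. Lindmar agreement on 16-2: RVC ≥ 55% → 1% available; Lindmar agreement on 16-1-4-2: 16-2-1-1 not covered; preferential 1%. → 1%.
Line C: inorganic → 16-4; powder → 16-4-1; technical-grade → 16-4-1-2. Scheduled 34%. No special measure applies. → 34%.
Line D: fertiliser → 16-1; tablet form → 16-1-4; crude → 16-1-4-2. Scheduled 30%. Rothland agreement on 16-3-1-2: 16-1-4-2 not covered. → 30%.
Sum: 32% + 1% + 34% + 30% = 97%.

97%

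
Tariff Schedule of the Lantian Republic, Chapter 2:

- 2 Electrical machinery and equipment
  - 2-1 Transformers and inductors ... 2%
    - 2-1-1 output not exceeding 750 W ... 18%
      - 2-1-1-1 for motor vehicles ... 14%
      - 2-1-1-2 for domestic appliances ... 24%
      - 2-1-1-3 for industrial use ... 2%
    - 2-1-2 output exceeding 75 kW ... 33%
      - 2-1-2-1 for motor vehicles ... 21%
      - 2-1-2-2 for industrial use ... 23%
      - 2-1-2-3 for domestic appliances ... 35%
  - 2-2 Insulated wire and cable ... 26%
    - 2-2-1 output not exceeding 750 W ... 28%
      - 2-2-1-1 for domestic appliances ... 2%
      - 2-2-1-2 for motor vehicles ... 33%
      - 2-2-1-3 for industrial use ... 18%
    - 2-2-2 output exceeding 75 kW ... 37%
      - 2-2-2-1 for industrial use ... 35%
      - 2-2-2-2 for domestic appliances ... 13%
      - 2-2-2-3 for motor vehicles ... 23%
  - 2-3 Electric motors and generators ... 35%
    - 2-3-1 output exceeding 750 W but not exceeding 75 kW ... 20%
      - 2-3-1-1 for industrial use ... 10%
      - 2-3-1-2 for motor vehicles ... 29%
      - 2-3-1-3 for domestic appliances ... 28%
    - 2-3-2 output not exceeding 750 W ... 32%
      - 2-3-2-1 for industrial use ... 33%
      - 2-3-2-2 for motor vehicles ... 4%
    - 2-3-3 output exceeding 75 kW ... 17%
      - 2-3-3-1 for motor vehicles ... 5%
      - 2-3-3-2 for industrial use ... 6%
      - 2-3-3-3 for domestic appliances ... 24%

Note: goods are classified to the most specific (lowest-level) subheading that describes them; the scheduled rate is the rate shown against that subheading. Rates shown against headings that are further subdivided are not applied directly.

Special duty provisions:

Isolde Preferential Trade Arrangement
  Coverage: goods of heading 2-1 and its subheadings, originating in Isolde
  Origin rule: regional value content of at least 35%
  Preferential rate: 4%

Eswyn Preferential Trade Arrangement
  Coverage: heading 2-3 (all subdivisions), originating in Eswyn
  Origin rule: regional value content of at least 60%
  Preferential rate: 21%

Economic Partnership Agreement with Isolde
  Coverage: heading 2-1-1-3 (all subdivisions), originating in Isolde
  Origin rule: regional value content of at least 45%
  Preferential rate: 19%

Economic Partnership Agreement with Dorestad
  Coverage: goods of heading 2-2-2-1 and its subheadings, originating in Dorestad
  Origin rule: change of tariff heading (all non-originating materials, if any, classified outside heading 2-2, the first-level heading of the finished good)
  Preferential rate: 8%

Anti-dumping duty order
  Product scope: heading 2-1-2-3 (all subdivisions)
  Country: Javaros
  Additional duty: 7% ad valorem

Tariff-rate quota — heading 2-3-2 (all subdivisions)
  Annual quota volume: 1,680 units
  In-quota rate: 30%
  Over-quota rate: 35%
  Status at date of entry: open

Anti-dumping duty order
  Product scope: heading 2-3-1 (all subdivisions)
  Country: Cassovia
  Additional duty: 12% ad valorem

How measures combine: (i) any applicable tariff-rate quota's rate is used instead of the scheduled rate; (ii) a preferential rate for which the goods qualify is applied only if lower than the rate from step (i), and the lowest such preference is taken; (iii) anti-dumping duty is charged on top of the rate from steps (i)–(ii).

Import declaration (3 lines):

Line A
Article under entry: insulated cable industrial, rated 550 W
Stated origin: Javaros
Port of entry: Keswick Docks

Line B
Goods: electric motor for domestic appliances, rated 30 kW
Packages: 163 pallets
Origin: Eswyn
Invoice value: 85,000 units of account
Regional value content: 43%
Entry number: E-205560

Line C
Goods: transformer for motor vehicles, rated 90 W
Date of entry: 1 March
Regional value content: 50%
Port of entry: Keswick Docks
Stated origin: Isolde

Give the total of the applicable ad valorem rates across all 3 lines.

50%

Line A: insulated cable → 2-2; rated 550 W → 2-2-1; industrial → 2-2-1-3. Scheduled 18%. No special measure applies. → 18%.
Line B: electric motor → 2-3; rated 30 kW → 2-3-1; for domestic appliances → 2-3-1-3. Scheduled 28%. Eswyn agreement on 2-3: RVC < 60%. → 28%.
Line C: transformer → 2-1; rated 90 W → 2-1-1; for motor vehicles → 2-1-1-1. Scheduled 14%. Isolde agreement on 2-1: RVC ≥ 35% → 4% available; Isolde agreement on 2-1-1-3: 2-1-1-1 not covered; preferential 4%. → 4%.
Sum: 18% + 28% + 4% = 50%.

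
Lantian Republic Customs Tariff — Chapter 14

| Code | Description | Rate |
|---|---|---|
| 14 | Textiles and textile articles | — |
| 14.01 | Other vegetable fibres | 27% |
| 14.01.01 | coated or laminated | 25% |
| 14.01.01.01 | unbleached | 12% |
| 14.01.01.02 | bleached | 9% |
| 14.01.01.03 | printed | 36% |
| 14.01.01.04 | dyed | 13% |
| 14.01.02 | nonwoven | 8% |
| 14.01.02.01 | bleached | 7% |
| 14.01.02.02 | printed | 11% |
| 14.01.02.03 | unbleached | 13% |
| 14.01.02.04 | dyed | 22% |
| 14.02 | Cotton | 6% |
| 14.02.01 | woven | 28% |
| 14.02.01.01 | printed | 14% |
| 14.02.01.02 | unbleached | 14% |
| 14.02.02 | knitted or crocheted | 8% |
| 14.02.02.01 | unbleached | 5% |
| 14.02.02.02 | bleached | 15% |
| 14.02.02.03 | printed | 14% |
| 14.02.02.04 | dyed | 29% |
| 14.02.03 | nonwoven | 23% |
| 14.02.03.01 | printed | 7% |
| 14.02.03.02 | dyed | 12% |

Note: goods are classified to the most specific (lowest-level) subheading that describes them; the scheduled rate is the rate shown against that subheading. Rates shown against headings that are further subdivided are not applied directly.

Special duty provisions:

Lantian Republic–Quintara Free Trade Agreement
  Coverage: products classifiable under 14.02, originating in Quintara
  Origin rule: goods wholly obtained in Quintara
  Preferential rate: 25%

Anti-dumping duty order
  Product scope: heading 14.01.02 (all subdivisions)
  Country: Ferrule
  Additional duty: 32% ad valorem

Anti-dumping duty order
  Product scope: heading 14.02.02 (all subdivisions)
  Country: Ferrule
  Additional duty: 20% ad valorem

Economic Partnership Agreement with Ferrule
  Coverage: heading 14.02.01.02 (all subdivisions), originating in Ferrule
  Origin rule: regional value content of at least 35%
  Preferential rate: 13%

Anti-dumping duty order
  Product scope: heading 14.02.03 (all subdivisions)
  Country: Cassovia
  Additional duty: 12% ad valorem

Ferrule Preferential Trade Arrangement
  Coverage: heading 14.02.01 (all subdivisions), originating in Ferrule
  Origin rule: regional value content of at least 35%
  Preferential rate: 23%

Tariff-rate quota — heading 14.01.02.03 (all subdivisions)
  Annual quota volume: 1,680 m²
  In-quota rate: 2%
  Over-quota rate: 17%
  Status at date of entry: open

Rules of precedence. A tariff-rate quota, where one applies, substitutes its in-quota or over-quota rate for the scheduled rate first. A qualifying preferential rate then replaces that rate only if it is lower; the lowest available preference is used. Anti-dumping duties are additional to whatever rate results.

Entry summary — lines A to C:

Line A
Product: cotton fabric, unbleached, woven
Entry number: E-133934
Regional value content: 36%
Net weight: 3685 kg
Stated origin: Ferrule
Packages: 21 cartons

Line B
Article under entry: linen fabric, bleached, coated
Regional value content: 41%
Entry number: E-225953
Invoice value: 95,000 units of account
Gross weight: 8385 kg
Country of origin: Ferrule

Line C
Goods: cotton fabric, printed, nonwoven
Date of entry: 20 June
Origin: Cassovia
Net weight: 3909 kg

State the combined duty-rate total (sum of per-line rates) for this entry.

41%

Line A: cotton → 14.02; woven → 14.02.01; unbleached → 14.02.01.02. Scheduled 14%. Ferrule agreement on 14.02.01.02: RVC ≥ 35% → 13% available; Ferrule agreement on 14.02.01: RVC ≥ 35% → 23% available; preferential 13%. → 13%.
Line B: linen → 14.01; coated → 14.01.01; bleached → 14.01.01.02. Scheduled 9%. Ferrule agreement on 14.02.01.02: 14.01.01.02 not covered; Ferrule agreement on 14.02.01: 14.01.01.02 not covered. → 9%.
Line C: cotton → 14.02; nonwoven → 14.02.03; printed → 14.02.03.01. Scheduled 7%. anti-dumping (Cassovia, 14.02.03): +12%; total 7% + 12% = 19%. → 19%.
Sum: 13% + 9% + 19% = 41%.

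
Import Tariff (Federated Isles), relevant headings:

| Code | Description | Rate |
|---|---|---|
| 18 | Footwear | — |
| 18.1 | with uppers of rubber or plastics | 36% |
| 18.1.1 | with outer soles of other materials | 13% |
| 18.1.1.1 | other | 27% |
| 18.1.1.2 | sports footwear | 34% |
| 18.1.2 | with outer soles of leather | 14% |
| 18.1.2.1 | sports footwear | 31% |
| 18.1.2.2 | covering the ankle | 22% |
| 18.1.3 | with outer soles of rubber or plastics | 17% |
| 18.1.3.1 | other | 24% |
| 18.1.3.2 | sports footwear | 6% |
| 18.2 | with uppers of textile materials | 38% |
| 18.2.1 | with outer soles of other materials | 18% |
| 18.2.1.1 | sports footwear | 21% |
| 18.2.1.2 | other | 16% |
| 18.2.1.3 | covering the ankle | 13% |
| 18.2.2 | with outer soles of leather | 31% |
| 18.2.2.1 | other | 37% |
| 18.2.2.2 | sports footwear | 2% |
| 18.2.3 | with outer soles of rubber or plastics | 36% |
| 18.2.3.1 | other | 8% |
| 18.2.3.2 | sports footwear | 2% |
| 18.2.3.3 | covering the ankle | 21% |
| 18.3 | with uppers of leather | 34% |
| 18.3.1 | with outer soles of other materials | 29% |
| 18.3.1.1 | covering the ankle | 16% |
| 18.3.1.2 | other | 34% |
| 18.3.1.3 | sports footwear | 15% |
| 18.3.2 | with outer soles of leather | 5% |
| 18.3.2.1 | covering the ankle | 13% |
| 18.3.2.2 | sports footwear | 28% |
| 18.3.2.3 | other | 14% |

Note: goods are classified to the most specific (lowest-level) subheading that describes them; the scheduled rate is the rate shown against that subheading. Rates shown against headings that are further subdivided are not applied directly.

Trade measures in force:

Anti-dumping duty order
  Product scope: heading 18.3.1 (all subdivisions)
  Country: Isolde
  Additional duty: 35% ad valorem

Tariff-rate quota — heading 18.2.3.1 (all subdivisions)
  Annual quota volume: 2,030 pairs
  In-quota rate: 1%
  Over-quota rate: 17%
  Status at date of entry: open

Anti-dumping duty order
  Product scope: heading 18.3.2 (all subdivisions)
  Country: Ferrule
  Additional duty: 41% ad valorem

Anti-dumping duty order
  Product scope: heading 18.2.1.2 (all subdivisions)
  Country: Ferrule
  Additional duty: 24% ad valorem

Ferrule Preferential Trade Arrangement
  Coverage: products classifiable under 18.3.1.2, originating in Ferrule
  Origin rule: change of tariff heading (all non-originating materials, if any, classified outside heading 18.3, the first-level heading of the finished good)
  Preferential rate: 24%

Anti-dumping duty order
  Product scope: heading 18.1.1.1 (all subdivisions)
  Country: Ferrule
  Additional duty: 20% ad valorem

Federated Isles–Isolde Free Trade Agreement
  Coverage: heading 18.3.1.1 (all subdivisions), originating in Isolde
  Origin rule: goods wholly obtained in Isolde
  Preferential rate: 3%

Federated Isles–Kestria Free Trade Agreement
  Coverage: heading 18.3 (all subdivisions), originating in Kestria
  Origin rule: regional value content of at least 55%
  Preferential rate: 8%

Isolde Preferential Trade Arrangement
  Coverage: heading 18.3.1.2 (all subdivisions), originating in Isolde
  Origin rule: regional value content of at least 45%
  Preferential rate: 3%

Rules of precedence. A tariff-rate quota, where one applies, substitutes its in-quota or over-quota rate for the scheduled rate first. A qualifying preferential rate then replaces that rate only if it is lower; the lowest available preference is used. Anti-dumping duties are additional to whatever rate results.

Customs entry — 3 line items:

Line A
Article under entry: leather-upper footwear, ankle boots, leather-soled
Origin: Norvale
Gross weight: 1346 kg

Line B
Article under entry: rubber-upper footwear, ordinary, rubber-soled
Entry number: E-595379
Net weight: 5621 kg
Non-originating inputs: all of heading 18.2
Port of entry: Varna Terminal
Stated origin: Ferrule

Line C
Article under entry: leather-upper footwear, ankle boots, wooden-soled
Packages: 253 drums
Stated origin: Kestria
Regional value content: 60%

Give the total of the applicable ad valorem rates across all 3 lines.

Line A: leather-upper → 18.3; leather-soled → 18.3.2; ankle boots → 18.3.2.1. Scheduled 13%. No special measure applies. → 13%.
Line B: rubber-upper → 18.1; rubber-soled → 18.1.3; ordinary → 18.1.3.1. Scheduled 24%. Ferrule agreement on 18.3.1.2: 18.1.3.1 not covered. → 24%.
Line C: leather-upper → 18.3; wooden-soled → 18.3.1; ankle boots → 18.3.1.1. Scheduled 16%. Kestria agreement on 18.3: RVC ≥ 55% → 8% available; preferential 8%. → 8%.
Sum: 13% + 24% + 8% = 45%.

45%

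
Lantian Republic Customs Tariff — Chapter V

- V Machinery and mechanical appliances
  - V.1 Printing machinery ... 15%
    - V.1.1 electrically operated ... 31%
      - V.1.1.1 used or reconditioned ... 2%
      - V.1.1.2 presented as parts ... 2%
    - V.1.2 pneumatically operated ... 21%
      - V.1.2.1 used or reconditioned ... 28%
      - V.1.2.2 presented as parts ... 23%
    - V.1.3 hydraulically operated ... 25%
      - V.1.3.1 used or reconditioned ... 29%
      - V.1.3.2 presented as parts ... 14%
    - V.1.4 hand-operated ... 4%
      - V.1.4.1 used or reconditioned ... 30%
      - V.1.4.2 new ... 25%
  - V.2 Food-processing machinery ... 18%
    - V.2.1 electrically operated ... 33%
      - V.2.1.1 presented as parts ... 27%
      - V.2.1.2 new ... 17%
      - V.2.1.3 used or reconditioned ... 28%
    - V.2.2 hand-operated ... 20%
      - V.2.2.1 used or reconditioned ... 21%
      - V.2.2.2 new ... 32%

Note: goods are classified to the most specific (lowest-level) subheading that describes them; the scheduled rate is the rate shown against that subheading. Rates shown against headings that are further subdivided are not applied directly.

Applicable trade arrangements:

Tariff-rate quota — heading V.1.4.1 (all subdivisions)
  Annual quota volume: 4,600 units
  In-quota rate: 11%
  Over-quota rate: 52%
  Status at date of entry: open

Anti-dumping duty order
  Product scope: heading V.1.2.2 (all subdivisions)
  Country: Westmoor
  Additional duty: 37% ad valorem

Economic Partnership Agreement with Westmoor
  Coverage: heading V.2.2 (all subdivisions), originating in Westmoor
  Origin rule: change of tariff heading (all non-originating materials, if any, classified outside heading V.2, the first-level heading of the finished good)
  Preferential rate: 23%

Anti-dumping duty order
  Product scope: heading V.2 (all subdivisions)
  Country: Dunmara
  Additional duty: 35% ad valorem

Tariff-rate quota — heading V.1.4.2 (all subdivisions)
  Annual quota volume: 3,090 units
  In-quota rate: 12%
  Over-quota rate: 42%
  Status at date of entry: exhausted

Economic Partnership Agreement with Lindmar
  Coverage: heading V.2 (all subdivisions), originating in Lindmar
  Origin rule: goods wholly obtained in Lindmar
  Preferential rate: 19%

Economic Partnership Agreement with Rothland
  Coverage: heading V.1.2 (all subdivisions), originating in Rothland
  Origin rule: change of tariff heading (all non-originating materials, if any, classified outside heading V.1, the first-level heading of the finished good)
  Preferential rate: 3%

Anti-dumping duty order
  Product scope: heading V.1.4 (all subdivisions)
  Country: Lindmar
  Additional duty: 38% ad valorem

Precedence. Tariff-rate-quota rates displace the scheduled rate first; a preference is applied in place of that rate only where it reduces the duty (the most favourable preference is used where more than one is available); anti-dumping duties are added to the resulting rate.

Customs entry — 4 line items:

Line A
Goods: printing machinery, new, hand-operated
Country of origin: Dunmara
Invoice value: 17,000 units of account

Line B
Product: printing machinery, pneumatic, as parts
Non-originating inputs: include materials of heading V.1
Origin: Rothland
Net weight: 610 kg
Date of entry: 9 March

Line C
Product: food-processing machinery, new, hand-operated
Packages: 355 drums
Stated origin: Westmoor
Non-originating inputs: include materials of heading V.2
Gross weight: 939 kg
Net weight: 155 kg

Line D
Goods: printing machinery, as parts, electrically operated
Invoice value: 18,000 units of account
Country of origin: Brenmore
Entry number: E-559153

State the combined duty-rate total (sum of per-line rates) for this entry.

99%

Line A: printing → V.1; hand-operated → V.1.4; new → V.1.4.2. Scheduled 25%. quota on V.1.4.2 exhausted → over-quota 42%. → 42%.
Line B: printing → V.1; pneumatic → V.1.2; as parts → V.1.2.2. Scheduled 23%. Rothland agreement on V.1.2: CTH not met. → 23%.
Line C: food-processing → V.2; hand-operated → V.2.2; new → V.2.2.2. Scheduled 32%. Westmoor agreement on V.2.2: CTH not met. → 32%.
Line D: printing → V.1; electrically operated → V.1.1; as parts → V.1.1.2. Scheduled 2%. No special measure applies. → 2%.
Sum: 42% + 23% + 32% + 2% = 99%.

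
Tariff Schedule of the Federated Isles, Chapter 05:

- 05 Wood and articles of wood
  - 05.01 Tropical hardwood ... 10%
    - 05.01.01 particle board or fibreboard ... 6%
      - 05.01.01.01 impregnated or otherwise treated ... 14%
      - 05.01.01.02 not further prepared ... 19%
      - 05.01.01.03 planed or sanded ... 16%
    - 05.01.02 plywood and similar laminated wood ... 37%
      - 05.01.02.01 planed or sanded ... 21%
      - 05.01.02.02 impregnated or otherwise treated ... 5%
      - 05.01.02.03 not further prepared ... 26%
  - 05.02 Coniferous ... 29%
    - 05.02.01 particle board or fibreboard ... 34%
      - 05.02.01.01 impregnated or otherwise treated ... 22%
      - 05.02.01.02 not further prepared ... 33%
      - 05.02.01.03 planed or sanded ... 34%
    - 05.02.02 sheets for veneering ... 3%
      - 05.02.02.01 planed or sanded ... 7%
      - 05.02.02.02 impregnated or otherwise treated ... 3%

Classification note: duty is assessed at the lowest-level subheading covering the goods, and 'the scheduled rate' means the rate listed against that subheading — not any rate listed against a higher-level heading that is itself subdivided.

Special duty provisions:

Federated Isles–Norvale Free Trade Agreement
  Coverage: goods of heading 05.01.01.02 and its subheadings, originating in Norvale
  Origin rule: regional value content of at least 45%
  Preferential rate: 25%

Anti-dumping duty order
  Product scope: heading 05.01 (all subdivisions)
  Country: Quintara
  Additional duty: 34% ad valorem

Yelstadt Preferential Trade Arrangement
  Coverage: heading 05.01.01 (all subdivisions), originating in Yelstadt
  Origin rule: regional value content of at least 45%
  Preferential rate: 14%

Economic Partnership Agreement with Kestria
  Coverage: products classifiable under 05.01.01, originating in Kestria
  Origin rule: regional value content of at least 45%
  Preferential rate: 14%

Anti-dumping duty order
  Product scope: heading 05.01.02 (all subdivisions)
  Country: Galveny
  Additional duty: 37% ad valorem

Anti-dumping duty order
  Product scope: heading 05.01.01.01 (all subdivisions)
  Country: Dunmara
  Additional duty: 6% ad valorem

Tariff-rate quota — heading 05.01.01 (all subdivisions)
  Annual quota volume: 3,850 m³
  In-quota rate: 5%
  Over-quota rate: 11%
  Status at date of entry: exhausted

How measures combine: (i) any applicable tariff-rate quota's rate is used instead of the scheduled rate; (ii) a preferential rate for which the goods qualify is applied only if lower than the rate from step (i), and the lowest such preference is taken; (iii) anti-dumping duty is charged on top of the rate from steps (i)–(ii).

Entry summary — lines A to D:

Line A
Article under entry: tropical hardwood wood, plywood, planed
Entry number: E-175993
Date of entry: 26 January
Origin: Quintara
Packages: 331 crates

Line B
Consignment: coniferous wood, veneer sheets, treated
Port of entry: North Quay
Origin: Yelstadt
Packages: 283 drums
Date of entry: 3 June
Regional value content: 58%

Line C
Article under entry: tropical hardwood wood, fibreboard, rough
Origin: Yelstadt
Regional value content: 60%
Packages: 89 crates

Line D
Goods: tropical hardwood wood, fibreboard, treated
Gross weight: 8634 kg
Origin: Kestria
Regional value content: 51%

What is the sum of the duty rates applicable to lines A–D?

80%

Line A: tropical hardwood → 05.01; plywood → 05.01.02; planed → 05.01.02.01. Scheduled 21%. anti-dumping (Quintara, 05.01): +34%; total 21% + 34% = 55%. → 55%.
Line B: coniferous → 05.02; veneer sheets → 05.02.02; treated → 05.02.02.02. Scheduled 3%. Yelstadt agreement on 05.01.01: 05.02.02.02 not covered. → 3%.
Line C: tropical hardwood → 05.01; fibreboard → 05.01.01; rough → 05.01.01.02. Scheduled 19%. quota on 05.01.01 exhausted → over-quota 11%; Yelstadt agreement on 05.01.01: RVC ≥ 45% → 14% available; preference 14% not lower than 11% → no reduction. → 11%.
Line D: tropical hardwood → 05.01; fibreboard → 05.01.01; treated → 05.01.01.01. Scheduled 14%. quota on 05.01.01 exhausted → over-quota 11%; Kestria agreement on 05.01.01: RVC ≥ 45% → 14% available; preference 14% not lower than 11% → no reduction. → 11%.
Sum: 55% + 3% + 11% + 11% = 80%.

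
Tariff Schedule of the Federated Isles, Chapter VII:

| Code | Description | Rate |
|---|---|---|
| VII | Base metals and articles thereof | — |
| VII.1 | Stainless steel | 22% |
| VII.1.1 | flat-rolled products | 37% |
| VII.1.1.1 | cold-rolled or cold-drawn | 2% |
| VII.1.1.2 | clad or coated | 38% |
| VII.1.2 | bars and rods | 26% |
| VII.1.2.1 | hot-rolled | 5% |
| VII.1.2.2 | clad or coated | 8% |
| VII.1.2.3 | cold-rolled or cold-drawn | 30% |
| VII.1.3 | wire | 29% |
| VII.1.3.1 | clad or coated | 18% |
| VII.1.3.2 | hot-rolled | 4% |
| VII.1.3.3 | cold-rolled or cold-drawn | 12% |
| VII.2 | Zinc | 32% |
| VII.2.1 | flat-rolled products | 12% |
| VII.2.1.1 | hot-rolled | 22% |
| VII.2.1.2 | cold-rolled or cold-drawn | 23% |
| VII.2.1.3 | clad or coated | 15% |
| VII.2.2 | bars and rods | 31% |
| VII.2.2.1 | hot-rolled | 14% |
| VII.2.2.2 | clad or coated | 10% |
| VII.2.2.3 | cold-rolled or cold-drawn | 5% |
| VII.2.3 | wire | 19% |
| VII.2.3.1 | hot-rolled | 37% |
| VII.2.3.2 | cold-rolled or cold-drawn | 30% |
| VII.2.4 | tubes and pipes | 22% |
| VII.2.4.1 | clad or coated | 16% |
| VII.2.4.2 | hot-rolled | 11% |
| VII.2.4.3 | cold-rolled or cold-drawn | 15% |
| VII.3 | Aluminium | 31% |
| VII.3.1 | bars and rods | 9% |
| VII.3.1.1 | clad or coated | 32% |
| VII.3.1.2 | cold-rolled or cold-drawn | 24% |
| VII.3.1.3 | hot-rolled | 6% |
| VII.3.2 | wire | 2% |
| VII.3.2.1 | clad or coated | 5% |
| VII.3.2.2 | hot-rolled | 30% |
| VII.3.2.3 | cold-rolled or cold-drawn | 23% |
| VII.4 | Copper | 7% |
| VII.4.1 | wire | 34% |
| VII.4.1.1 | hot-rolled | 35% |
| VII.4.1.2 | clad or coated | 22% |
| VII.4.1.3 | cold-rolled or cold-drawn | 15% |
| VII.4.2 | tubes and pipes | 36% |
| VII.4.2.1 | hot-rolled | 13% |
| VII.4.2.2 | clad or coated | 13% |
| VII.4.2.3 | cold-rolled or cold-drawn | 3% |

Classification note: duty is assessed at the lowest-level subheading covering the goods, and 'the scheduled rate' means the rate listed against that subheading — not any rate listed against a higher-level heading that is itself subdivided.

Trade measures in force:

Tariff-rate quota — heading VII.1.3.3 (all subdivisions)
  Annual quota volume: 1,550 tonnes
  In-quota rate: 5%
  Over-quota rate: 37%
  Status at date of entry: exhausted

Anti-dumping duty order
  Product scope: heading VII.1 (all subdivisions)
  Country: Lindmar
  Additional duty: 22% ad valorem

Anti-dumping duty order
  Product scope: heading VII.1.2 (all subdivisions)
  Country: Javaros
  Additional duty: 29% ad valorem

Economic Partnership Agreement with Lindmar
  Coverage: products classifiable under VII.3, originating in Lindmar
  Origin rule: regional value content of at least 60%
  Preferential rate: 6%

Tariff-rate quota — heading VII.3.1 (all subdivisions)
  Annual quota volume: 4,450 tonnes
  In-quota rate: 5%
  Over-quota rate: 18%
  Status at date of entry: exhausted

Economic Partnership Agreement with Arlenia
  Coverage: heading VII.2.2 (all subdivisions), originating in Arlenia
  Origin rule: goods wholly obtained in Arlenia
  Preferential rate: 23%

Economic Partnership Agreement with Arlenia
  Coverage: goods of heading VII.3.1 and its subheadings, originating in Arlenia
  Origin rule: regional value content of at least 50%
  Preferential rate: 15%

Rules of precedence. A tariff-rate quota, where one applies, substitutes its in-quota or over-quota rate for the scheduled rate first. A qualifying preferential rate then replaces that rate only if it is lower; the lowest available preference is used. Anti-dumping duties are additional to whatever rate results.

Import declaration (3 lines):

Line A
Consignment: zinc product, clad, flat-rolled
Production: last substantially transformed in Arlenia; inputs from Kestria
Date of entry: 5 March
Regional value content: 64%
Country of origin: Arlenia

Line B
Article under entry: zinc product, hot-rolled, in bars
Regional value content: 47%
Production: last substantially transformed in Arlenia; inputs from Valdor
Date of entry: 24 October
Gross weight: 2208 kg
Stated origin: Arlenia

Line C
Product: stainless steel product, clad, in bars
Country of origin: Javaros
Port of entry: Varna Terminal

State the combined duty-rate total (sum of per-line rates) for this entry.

Line A: zinc → VII.2; flat-rolled → VII.2.1; clad → VII.2.1.3. Scheduled 15%. Arlenia agreement on VII.2.2: VII.2.1.3 not covered; Arlenia agreement on VII.3.1: VII.2.1.3 not covered. → 15%.
Line B: zinc → VII.2; in bars → VII.2.2; hot-rolled → VII.2.2.1. Scheduled 14%. Arlenia agreement on VII.2.2: not wholly obtained; Arlenia agreement on VII.3.1: VII.2.2.1 not covered. → 14%.
Line C: stainless steel → VII.1; in bars → VII.1.2; clad → VII.1.2.2. Scheduled 8%. anti-dumping (Javaros, VII.1.2): +29%; total 8% + 29% = 37%. → 37%.
Sum: 15% + 14% + 37% = 66%.

66%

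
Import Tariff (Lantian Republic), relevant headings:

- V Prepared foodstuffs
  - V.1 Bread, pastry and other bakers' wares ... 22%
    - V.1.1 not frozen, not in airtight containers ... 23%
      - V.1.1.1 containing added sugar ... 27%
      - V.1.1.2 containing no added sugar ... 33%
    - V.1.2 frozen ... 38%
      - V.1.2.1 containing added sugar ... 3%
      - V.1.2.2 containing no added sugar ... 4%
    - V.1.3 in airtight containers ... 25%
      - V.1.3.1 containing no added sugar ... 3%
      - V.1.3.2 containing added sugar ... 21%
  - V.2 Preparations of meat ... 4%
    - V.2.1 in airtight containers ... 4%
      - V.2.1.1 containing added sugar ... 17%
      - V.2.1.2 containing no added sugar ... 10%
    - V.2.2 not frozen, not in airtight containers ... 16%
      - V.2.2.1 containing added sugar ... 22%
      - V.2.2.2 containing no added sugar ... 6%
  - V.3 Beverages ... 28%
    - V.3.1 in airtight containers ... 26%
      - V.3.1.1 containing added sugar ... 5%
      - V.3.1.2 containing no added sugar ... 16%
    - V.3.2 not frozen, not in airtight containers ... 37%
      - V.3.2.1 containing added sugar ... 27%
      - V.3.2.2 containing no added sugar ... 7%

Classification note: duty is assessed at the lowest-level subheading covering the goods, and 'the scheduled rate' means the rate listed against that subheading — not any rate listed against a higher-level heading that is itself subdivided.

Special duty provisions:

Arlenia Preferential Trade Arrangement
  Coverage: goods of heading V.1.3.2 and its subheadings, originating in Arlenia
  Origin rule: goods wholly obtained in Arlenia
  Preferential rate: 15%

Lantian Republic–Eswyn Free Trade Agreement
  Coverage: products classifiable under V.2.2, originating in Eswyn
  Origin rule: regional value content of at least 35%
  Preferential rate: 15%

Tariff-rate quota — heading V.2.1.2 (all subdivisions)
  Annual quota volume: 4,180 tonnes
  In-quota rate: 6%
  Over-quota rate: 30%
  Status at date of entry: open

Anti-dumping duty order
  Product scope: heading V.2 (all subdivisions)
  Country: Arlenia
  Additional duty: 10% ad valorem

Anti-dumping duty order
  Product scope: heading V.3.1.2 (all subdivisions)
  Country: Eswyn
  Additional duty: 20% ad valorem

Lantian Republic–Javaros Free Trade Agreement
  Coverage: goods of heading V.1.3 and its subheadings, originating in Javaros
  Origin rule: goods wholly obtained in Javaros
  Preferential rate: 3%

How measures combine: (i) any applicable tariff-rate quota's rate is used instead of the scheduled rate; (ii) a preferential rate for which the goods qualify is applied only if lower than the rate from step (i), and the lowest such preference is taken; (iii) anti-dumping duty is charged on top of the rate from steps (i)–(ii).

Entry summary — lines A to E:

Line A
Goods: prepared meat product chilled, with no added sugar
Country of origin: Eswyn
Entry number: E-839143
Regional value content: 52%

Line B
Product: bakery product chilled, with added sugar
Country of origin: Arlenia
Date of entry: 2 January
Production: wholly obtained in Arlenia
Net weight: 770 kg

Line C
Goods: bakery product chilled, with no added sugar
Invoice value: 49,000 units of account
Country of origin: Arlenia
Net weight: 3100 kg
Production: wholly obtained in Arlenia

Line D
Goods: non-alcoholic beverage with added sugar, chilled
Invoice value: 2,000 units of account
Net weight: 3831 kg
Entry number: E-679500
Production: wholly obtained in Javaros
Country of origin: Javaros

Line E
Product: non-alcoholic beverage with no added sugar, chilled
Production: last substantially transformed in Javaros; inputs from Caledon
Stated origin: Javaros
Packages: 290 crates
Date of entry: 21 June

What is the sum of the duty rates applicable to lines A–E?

100%

Line A: prepared meat product → V.2; chilled → V.2.2; with no added sugar → V.2.2.2. Scheduled 6%. Eswyn agreement on V.2.2: RVC ≥ 35% → 15% available; preference 15% not lower than 6% → no reduction. → 6%.
Line B: bakery product → V.1; chilled → V.1.1; with added sugar → V.1.1.1. Scheduled 27%. Arlenia agreement on V.1.3.2: V.1.1.1 not covered. → 27%.
Line C: bakery product → V.1; chilled → V.1.1; with no added sugar → V.1.1.2. Scheduled 33%. Arlenia agreement on V.1.3.2: V.1.1.2 not covered. → 33%.
Line D: non-alcoholic beverage → V.3; chilled → V.3.2; with added sugar → V.3.2.1. Scheduled 27%. Javaros agreement on V.1.3: V.3.2.1 not covered. → 27%.
Line E: non-alcoholic beverage → V.3; chilled → V.3.2; with no added sugar → V.3.2.2. Scheduled 7%. Javaros agreement on V.1.3: V.3.2.2 not covered. → 7%.
Sum: 6% + 27% + 33% + 27% + 7% = 100%.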